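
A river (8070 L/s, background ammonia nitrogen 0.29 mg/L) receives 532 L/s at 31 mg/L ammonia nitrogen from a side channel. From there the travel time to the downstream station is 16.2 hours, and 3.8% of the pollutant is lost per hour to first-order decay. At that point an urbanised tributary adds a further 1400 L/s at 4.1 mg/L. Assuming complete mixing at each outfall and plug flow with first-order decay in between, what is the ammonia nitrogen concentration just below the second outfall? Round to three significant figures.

1.58 mg/L

Conservation of mass: C = (8070·0.2900 + 532.0·31.00) / 8602 = 18830/8602 = 2.189 mg/L; combined flow 8602 L/s.
3.8%/h lost → k = −ln(1 − 0.038) = 0.03874 h⁻¹.
Decay over the reach: 2.189·exp(−kt) = 2.189·0.5339 = 1.169 mg/L.
Second outfall: C = (8602·1.169 + 1400·4.100)/10000 = 1.579 mg/L.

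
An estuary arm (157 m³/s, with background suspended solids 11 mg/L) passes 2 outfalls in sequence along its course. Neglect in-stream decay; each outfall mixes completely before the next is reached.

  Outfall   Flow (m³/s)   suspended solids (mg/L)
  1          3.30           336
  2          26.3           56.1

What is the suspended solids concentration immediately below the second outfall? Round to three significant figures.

23.1 mg/L

Below outfall 1: Q → 160.3 m³/s, C = (157.0·11.00 + 3.300·336.0)/160.3 = 17.69 mg/L.
Below outfall 2: Q → 186.6 m³/s, C = (160.3·17.69 + 26.30·56.10)/186.6 = 23.10 mg/L.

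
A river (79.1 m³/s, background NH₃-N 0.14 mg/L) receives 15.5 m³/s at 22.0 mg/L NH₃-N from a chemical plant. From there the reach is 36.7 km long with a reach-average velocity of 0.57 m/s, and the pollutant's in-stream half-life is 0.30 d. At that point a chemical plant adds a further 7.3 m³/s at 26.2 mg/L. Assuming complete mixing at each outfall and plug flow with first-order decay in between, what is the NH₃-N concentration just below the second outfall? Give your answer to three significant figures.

Flow-weighted average: C = (79.10·0.1400 + 15.50·22.00) / 94.60 = 352.1/94.60 = 3.722 mg/L; combined flow 94.60 m³/s.
Travel time t = 36.7·1000 / 0.57 = 64390 s = 17.88 h.
Half-life 0.30 d → k = ln 2 / 0.30 = 2.310 d⁻¹.
Decay over the reach: 3.722·exp(−kt) = 3.722·0.1787 = 0.6652 mg/L.
Second outfall: C = (94.60·0.6652 + 7.300·26.20)/101.9 = 2.495 mg/L.

2.49 mg/L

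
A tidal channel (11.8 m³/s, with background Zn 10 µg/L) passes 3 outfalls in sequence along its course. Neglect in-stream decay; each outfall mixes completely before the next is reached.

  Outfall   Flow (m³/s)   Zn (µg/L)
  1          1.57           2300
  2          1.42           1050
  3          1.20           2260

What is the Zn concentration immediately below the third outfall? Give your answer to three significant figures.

Outfall 1: combined Q = 13.37 m³/s; C = (11.80·10.00 + 1.570·2300)/13.37 = 278.9 µg/L.
Outfall 2: combined Q = 14.79 m³/s; C = (13.37·278.9 + 1.420·1050)/14.79 = 352.9 µg/L.
Outfall 3: combined Q = 15.99 m³/s; C = (14.79·352.9 + 1.200·2260)/15.99 = 496.1 µg/L.

496 µg/L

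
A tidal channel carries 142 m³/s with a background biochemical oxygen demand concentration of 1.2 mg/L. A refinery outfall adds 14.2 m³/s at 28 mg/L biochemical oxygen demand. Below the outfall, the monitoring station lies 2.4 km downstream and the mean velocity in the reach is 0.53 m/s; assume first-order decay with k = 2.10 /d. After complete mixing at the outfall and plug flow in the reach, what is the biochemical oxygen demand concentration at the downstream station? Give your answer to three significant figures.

Mixed concentration C = ΣQC/ΣQ = (142.0·1.200 + 14.20·28.00) / 156.2 = 568.0/156.2 = 3.636 mg/L.
Travel time t = 2.4·1000 / 0.53 = 4528 s = 1.258 h.
Decay over the reach: 3.636·exp(−kt) = 3.636·0.8958 = 3.257 mg/L.

3.26 mg/L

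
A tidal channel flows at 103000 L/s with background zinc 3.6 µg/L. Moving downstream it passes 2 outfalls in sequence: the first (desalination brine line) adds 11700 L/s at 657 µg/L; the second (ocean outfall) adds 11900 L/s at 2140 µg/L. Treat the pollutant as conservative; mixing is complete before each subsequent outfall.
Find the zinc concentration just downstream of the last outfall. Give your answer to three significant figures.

265 µg/L

Outfall 1: combined Q = 114700 L/s; C = (103000·3.600 + 11700·657.0)/114700 = 70.25 µg/L.
Outfall 2: combined Q = 126600 L/s; C = (114700·70.25 + 11900·2140)/126600 = 264.8 µg/L.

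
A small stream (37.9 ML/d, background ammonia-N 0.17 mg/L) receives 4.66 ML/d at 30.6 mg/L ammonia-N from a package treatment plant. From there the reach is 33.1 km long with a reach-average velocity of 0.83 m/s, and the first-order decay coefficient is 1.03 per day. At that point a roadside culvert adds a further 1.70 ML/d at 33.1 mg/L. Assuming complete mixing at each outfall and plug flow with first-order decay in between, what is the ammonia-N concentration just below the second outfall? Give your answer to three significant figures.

3.36 mg/L

Flow-weighted average: C = (37.90·0.1700 + 4.660·30.60) / 42.56 = 149.0/42.56 = 3.502 mg/L; combined flow 42.56 ML/d.
Travel time t = 33.1·1000 / 0.83 = 39880 s = 11.08 h.
First-order decay: C = 3.502·exp(−k·t) = 3.502·0.6216 = 2.177 mg/L.
At the second outfall, C = (42.56·2.177 + 1.700·33.10) / (42.56 + 1.700) = 3.365 mg/L.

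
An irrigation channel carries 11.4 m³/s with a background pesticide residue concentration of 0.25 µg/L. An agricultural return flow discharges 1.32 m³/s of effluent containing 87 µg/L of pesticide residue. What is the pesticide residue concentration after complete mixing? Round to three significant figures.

9.25 µg/L

Mass balance: C = (11.40·0.2500 + 1.320·87.00) / 12.72 = 117.7/12.72 = 9.252 µg/L.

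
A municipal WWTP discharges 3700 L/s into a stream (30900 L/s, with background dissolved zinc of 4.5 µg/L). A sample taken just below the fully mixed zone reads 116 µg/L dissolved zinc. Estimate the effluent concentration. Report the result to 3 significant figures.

1050 µg/L

Mass balance: 30900·4.500 + 3700·Cₑ = 34600·116.0
→ Cₑ = (34600·116.0 − 30900·4.500) / 3700 = 1047 µg/L.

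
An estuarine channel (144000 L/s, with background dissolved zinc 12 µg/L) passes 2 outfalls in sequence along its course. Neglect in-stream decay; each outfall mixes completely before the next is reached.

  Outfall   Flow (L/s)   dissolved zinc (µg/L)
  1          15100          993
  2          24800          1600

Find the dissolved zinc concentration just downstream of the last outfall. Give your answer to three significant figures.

After outfall 1: Q = 144000 + 15100 = 159100 L/s; C = (144000·12.00 + 15100·993.0)/159100 = 105.1 µg/L.
After outfall 2: Q = 159100 + 24800 = 183900 L/s; C = (159100·105.1 + 24800·1600)/183900 = 306.7 µg/L.

307 µg/L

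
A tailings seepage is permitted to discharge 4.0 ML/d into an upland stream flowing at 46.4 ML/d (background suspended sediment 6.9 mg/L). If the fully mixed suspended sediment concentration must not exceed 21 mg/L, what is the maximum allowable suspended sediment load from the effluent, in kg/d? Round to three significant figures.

738 kg/d

Mass balance at the limit: 46.40·6.900 + 4.000·Cₑ = 50.40·21 → Cₑ = 184.6 mg/L.
4.000 ML/d = 0.04630 m³/s. Load = 0.04630 m³/s × 184.6 g/m³ × 86 400 s/d = 738.2 kg/d.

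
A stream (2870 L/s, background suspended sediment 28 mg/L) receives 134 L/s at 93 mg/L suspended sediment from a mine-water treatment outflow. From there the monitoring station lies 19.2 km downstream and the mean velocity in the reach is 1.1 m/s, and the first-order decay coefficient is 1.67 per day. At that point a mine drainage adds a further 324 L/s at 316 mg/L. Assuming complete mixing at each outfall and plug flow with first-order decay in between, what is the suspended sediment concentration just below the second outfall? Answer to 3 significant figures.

After mixing, C = (2870·28.00 + 134.0·93.00) / 3004 = 92820/3004 = 30.90 mg/L; combined flow 3004 L/s.
Travel time t = 19.2·1000 / 1.1 = 17450 s = 4.848 h.
First-order decay: C = 30.90·exp(−k·t) = 30.90·0.7136 = 22.05 mg/L.
At the second outfall, C = (3004·22.05 + 324.0·316.0) / (3004 + 324.0) = 50.67 mg/L.

50.7 mg/L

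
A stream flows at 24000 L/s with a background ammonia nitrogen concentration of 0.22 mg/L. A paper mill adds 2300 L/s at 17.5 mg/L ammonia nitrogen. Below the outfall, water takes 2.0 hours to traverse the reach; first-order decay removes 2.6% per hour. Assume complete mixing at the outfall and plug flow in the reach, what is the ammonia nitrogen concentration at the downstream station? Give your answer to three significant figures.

Mixed concentration C = ΣQC/ΣQ = (24000·0.2200 + 2300·17.50) / 26300 = 45530/26300 = 1.731 mg/L.
2.6%/h lost → k = −ln(1 − 0.026) = 0.02634 h⁻¹.
Decay over the reach: 1.731·exp(−kt) = 1.731·0.9487 = 1.642 mg/L.

1.64 mg/L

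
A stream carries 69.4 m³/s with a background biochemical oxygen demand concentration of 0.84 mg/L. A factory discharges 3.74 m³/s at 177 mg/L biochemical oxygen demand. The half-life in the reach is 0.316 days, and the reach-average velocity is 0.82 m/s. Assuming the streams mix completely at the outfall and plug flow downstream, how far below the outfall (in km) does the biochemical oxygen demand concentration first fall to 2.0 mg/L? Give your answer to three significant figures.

Mass balance: C = (69.40·0.8400 + 3.740·177.0) / 73.14 = 720.3/73.14 = 9.848 mg/L.
Half-life 0.316 d → k = ln 2 / 0.316 = 2.194 d⁻¹.
Set 9.848·exp(−k·t) = 2.0 → t = ln(9.848/2.0)/k = 62790 s = 17.44 h.
Distance = v·t = 0.82·62790 = 51490 m = 51.49 km.

51.5 km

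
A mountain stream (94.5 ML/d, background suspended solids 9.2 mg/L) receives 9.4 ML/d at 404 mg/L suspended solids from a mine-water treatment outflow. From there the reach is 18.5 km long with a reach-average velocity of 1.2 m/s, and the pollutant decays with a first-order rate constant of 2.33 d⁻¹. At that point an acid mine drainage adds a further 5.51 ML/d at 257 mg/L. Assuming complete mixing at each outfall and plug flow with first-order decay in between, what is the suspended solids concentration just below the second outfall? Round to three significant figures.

Flow-weighted average: C = (94.50·9.200 + 9.400·404.0) / 103.9 = 4667/103.9 = 44.92 mg/L; combined flow 103.9 ML/d.
Travel time t = 18.5·1000 / 1.2 = 15420 s = 4.282 h.
Applying C = C₀e^(−kt): 44.92 × 0.6598 = 29.64 mg/L.
Second outfall: C = (103.9·29.64 + 5.510·257.0)/109.4 = 41.09 mg/L.

41.1 mg/L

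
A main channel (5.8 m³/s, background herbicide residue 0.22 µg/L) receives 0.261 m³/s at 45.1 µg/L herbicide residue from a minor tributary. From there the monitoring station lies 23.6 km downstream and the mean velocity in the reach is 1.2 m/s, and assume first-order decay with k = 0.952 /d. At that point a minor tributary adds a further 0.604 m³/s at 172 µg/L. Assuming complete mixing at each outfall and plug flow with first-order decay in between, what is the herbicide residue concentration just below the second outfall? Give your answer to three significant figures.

17.2 µg/L

Conservation of mass: C = (5.800·0.2200 + 0.2610·45.10) / 6.061 = 13.05/6.061 = 2.153 µg/L; combined flow 6.061 m³/s.
Travel time t = 23.6·1000 / 1.2 = 19670 s = 5.463 h.
Decay over the reach: 2.153·exp(−kt) = 2.153·0.8052 = 1.733 µg/L.
At the second outfall, C = (6.061·1.733 + 0.6040·172.0) / (6.061 + 0.6040) = 17.16 µg/L.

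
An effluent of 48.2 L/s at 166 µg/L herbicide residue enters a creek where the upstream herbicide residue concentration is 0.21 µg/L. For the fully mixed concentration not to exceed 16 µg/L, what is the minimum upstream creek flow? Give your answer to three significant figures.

458 L/s

Set C_mix = 16: (Q·0.2100 + 48.20·166.0) / (Q + 48.20) = 16
→ Q = 48.20·(166.0 − 16)/(16 − 0.2100) = 457.9 L/s.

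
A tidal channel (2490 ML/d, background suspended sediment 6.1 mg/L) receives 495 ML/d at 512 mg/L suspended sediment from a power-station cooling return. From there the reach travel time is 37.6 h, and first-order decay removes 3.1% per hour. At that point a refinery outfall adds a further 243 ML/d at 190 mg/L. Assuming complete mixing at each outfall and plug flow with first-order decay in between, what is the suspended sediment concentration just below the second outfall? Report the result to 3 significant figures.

39.8 mg/L

After mixing, C = (2490·6.100 + 495.0·512.0) / 2985 = 268600/2985 = 89.99 mg/L; combined flow 2985 ML/d.
3.1%/h lost → k = −ln(1 − 0.031) = 0.03149 h⁻¹.
Decay over the reach: 89.99·exp(−kt) = 89.99·0.3060 = 27.54 mg/L.
At the second outfall, C = (2985·27.54 + 243.0·190.0) / (2985 + 243.0) = 39.77 mg/L.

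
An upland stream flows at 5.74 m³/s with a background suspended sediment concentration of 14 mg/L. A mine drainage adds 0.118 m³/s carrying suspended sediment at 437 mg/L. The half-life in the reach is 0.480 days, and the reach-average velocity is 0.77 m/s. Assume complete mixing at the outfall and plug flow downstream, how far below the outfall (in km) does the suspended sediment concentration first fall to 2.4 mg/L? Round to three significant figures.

103 km

After mixing, C = (5.740·14.00 + 0.1180·437.0) / 5.858 = 131.9/5.858 = 22.52 mg/L.
Half-life 0.480 d → k = ln 2 / 0.480 = 1.444 d⁻¹.
Set 22.52·exp(−k·t) = 2.4 → t = ln(22.52/2.4)/k = 134000 s = 37.21 h.
Distance = v·t = 0.77·134000 = 103100 m = 103.1 km.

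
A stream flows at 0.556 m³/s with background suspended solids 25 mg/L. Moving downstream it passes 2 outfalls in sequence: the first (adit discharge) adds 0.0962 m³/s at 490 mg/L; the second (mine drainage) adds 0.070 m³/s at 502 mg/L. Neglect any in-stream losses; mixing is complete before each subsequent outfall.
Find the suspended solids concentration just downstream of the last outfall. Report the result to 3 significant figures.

133 mg/L

Below outfall 1: Q → 0.6522 m³/s, C = (0.5560·25.00 + 0.09620·490.0)/0.6522 = 93.59 mg/L.
Below outfall 2: Q → 0.7222 m³/s, C = (0.6522·93.59 + 0.07000·502.0)/0.7222 = 133.2 mg/L.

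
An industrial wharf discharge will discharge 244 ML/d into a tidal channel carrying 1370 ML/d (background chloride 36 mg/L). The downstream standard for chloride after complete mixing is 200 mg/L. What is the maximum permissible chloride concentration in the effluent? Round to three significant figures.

1120 mg/L

At the limit, (Qr·Cr + Qe·Cₑ)/(Qr + Qe) = 200:
Cₑ = (1614·200 − 1370·36.00) / 244.0 = 1121 mg/L.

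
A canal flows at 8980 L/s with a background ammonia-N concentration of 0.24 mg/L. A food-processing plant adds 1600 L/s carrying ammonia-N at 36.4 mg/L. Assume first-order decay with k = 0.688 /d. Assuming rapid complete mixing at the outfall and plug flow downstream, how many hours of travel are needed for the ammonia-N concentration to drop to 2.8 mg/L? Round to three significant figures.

24.8 h

Mass balance: C = (8980·0.2400 + 1600·36.40) / 10580 = 60400/10580 = 5.708 mg/L.
5.708·exp(−k·t) = 2.8 → t = ln(5.708/2.8)/k = 89450 s = 24.85 h.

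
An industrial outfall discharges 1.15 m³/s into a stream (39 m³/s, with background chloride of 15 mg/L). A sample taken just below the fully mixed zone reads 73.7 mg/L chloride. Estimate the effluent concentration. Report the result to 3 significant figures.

Mass balance: 39.00·15.00 + 1.150·Cₑ = 40.15·73.70
→ Cₑ = (40.15·73.70 − 39.00·15.00) / 1.150 = 2064 mg/L.

2060 mg/L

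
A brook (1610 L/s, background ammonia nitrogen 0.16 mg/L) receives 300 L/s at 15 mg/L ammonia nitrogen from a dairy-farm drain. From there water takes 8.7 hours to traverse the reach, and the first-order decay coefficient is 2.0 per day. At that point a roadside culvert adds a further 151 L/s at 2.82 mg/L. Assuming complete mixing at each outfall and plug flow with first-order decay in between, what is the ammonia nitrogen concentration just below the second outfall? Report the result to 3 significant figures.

1.32 mg/L

Flow-weighted average: C = (1610·0.1600 + 300.0·15.00) / 1910 = 4758/1910 = 2.491 mg/L; combined flow 1910 L/s.
Decay over the reach: 2.491·exp(−kt) = 2.491·0.4843 = 1.206 mg/L.
At the second outfall, C = (1910·1.206 + 151.0·2.820) / (1910 + 151.0) = 1.325 mg/L.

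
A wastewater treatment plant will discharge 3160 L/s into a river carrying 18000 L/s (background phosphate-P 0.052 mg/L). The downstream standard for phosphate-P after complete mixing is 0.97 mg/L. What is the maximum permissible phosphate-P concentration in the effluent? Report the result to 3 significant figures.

At the limit, (Qr·Cr + Qe·Cₑ)/(Qr + Qe) = 0.97:
Cₑ = (21160·0.97 − 18000·0.05200) / 3160 = 6.199 mg/L.

6.20 mg/L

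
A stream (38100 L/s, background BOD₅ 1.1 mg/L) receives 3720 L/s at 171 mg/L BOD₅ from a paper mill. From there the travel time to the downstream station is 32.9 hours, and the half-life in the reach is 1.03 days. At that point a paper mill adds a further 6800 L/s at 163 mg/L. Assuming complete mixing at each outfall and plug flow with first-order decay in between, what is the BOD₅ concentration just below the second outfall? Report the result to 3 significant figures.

28.3 mg/L

After mixing, C = (38100·1.100 + 3720·171.0) / 41820 = 678000/41820 = 16.21 mg/L; combined flow 41820 L/s.
Half-life 1.03 d → k = ln 2 / 1.03 = 0.6730 d⁻¹.
After decay, C = 16.21 × e^(−kt) = 16.21 × 0.3975 = 6.445 mg/L.
At the second outfall, C = (41820·6.445 + 6800·163.0) / (41820 + 6800) = 28.34 mg/L.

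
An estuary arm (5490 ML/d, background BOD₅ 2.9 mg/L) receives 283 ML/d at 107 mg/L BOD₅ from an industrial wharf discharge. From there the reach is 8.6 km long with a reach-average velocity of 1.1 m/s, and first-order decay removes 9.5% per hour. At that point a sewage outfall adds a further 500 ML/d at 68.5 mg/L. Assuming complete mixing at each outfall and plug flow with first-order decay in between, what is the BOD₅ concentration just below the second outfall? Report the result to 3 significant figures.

11.4 mg/L

Flow-weighted average: C = (5490·2.900 + 283.0·107.0) / 5773 = 46200/5773 = 8.003 mg/L; combined flow 5773 ML/d.
Travel time t = 8.6·1000 / 1.1 = 7818 s = 2.172 h.
9.5%/h lost → k = −ln(1 − 0.095) = 0.09982 h⁻¹.
Decay over the reach: 8.003·exp(−kt) = 8.003·0.8051 = 6.443 mg/L.
Second outfall: C = (5773·6.443 + 500.0·68.50)/6273 = 11.39 mg/L.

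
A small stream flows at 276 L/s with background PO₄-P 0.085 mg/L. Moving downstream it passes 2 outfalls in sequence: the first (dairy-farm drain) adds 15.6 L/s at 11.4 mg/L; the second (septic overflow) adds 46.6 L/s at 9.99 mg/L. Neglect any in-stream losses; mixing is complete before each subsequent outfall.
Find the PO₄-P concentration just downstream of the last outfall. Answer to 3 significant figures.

Outfall 1: combined Q = 291.6 L/s; C = (276.0·0.08500 + 15.60·11.40)/291.6 = 0.6903 mg/L.
Outfall 2: combined Q = 338.2 L/s; C = (291.6·0.6903 + 46.60·9.990)/338.2 = 1.972 mg/L.

1.97 mg/L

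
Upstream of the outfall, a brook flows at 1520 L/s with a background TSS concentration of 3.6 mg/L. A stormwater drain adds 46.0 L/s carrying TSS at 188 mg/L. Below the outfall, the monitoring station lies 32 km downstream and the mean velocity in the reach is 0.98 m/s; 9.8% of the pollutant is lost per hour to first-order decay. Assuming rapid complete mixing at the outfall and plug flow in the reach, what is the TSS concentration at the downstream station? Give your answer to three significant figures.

3.54 mg/L

After mixing, C = (1520·3.600 + 46.00·188.0) / 1566 = 14120/1566 = 9.017 mg/L.
Travel time t = 32·1000 / 0.98 = 32650 s = 9.070 h.
9.8%/h lost → k = −ln(1 − 0.098) = 0.1031 h⁻¹.
After decay, C = 9.017 × e^(−kt) = 9.017 × 0.3924 = 3.538 mg/L.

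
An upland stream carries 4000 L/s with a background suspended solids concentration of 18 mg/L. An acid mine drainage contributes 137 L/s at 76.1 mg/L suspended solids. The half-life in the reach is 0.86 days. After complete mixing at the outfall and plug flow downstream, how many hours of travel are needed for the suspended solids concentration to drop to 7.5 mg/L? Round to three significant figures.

Conservation of mass: C = (4000·18.00 + 137.0·76.10) / 4137 = 82430/4137 = 19.92 mg/L.
Half-life 0.86 d → k = ln 2 / 0.86 = 0.8060 d⁻¹.
19.92·exp(−k·t) = 7.5 → t = ln(19.92/7.5)/k = 104700 s = 29.09 h.

29.1 h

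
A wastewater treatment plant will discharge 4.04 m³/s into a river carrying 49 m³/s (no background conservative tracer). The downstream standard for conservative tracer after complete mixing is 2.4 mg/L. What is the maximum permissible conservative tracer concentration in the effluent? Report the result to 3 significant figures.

At the limit, (Qr·Cr + Qe·Cₑ)/(Qr + Qe) = 2.4:
Cₑ = (53.04·2.4 − 49.00·0) / 4.040 = 31.51 mg/L.

31.5 mg/L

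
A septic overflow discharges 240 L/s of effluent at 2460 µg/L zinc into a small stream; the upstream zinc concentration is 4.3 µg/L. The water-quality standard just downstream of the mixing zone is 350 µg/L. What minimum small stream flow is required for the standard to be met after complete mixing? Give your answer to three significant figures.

1460 L/s

Set C_mix = 350: (Q·4.300 + 240.0·2460) / (Q + 240.0) = 350
→ Q = 240.0·(2460 − 350)/(350 − 4.300) = 1465 L/s.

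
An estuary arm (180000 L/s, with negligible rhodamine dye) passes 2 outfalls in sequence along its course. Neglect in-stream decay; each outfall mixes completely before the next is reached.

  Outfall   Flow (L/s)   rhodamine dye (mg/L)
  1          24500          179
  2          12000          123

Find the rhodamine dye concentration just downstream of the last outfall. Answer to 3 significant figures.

27.1 mg/L

Below outfall 1: Q → 204500 L/s, C = (180000·0 + 24500·179.0)/204500 = 21.44 mg/L.
Below outfall 2: Q → 216500 L/s, C = (204500·21.44 + 12000·123.0)/216500 = 27.07 mg/L.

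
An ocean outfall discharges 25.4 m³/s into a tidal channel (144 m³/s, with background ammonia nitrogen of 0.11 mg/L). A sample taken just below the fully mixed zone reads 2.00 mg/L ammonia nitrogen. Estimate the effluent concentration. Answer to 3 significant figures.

Mass balance: 144.0·0.1100 + 25.40·Cₑ = 169.4·2.000
→ Cₑ = (169.4·2.000 − 144.0·0.1100) / 25.40 = 12.71 mg/L.

12.7 mg/L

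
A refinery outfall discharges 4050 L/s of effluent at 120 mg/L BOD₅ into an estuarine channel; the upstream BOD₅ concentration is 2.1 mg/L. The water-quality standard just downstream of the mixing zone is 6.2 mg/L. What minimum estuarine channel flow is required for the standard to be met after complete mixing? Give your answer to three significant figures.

Set C_mix = 6.2: (Q·2.100 + 4050·120.0) / (Q + 4050) = 6.2
→ Q = 4050·(120.0 − 6.2)/(6.2 − 2.100) = 112400 L/s.

112000 L/s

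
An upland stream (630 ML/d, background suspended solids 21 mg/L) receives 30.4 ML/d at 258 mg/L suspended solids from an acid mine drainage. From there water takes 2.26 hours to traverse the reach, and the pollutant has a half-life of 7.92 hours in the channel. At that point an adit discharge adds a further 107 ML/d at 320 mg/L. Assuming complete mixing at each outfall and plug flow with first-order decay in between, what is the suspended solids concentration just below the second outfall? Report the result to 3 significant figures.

After mixing, C = (630.0·21.00 + 30.40·258.0) / 660.4 = 21070/660.4 = 31.91 mg/L; combined flow 660.4 ML/d.
Half-life 7.92 h → k = ln 2 / 7.92 = 0.08752 h⁻¹ = 2.100 d⁻¹.
Decay over the reach: 31.91·exp(−kt) = 31.91·0.8205 = 26.18 mg/L.
At the second outfall, C = (660.4·26.18 + 107.0·320.0) / (660.4 + 107.0) = 67.15 mg/L.

67.2 mg/L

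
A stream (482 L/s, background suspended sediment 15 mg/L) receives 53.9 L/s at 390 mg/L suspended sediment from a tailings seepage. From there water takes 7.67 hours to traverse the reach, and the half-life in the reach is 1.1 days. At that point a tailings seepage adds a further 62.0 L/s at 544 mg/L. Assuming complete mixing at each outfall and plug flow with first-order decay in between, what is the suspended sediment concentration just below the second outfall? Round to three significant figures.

95.0 mg/L

Flow-weighted average: C = (482.0·15.00 + 53.90·390.0) / 535.9 = 28250/535.9 = 52.72 mg/L; combined flow 535.9 L/s.
Half-life 1.1 d → k = ln 2 / 1.1 = 0.6301 d⁻¹.
Decay over the reach: 52.72·exp(−kt) = 52.72·0.8176 = 43.10 mg/L.
At the second outfall, C = (535.9·43.10 + 62.00·544.0) / (535.9 + 62.00) = 95.04 mg/L.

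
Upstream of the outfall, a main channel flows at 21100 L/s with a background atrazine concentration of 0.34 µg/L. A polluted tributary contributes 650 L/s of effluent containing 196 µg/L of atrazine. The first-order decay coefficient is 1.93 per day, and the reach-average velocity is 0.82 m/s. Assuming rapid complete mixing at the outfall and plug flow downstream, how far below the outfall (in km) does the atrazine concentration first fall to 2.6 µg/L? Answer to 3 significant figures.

31.8 km

Mixed concentration C = ΣQC/ΣQ = (21100·0.3400 + 650.0·196.0) / 21750 = 134600/21750 = 6.187 µg/L.
Set 6.187·exp(−k·t) = 2.6 → t = ln(6.187/2.6)/k = 38810 s = 10.78 h.
Distance = v·t = 0.82·38810 = 31830 m = 31.83 km.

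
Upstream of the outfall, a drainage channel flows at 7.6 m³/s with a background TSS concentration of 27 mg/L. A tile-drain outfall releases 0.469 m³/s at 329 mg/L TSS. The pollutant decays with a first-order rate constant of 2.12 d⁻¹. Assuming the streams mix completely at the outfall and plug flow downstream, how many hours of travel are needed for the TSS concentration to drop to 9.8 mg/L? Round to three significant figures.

Mixed concentration C = ΣQC/ΣQ = (7.600·27.00 + 0.4690·329.0) / 8.069 = 359.5/8.069 = 44.55 mg/L.
44.55·exp(−k·t) = 9.8 → t = ln(44.55/9.8)/k = 61720 s = 17.14 h.

17.1 h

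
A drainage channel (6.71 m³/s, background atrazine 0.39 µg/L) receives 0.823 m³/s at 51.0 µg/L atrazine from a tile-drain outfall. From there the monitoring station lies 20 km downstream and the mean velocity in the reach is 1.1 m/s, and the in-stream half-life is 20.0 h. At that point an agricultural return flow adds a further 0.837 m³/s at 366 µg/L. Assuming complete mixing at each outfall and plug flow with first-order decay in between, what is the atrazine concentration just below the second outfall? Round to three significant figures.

41.1 µg/L

Flow-weighted average: C = (6.710·0.3900 + 0.8230·51.00) / 7.533 = 44.59/7.533 = 5.919 µg/L; combined flow 7.533 m³/s.
Travel time t = 20·1000 / 1.1 = 18180 s = 5.051 h.
Half-life 20.0 h → k = ln 2 / 20.0 = 0.03466 h⁻¹ = 0.8318 d⁻¹.
Applying C = C₀e^(−kt): 5.919 × 0.8394 = 4.969 µg/L.
At the second outfall, C = (7.533·4.969 + 0.8370·366.0) / (7.533 + 0.8370) = 41.07 µg/L.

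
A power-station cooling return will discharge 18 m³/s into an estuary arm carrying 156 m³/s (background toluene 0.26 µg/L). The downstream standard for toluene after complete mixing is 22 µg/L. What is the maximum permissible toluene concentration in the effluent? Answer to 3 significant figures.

210 µg/L

At the limit, (Qr·Cr + Qe·Cₑ)/(Qr + Qe) = 22:
Cₑ = (174.0·22 − 156.0·0.2600) / 18.00 = 210.4 µg/L.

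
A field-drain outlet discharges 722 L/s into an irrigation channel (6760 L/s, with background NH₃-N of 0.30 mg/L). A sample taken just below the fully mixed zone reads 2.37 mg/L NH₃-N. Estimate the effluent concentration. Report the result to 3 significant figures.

21.8 mg/L

Mass balance: 6760·0.3000 + 722.0·Cₑ = 7482·2.370
→ Cₑ = (7482·2.370 − 6760·0.3000) / 722.0 = 21.75 mg/L.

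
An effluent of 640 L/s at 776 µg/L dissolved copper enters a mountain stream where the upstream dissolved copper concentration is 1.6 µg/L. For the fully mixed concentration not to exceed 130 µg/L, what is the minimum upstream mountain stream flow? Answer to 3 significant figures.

Set C_mix = 130: (Q·1.600 + 640.0·776.0) / (Q + 640.0) = 130
→ Q = 640.0·(776.0 − 130)/(130 − 1.600) = 3220 L/s.

3220 L/s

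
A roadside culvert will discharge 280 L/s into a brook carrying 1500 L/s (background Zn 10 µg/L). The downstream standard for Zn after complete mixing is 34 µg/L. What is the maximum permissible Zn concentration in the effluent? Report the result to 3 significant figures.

At the limit, (Qr·Cr + Qe·Cₑ)/(Qr + Qe) = 34:
Cₑ = (1780·34 − 1500·10.00) / 280.0 = 162.6 µg/L.

163 µg/L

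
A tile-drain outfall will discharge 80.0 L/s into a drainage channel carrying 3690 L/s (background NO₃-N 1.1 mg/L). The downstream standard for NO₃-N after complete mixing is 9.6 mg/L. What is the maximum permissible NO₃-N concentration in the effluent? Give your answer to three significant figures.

402 mg/L

At the limit, (Qr·Cr + Qe·Cₑ)/(Qr + Qe) = 9.6:
Cₑ = (3770·9.6 − 3690·1.100) / 80.00 = 401.7 mg/L.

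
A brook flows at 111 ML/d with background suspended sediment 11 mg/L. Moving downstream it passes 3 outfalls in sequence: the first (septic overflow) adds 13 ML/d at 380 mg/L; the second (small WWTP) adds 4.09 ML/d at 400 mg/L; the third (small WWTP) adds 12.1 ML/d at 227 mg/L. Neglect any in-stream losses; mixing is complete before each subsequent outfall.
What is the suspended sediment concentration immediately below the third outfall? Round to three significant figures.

After outfall 1: Q = 111.0 + 13.00 = 124.0 ML/d; C = (111.0·11.00 + 13.00·380.0)/124.0 = 49.69 mg/L.
After outfall 2: Q = 124.0 + 4.090 = 128.1 ML/d; C = (124.0·49.69 + 4.090·400.0)/128.1 = 60.87 mg/L.
After outfall 3: Q = 128.1 + 12.10 = 140.2 ML/d; C = (128.1·60.87 + 12.10·227.0)/140.2 = 75.21 mg/L.

75.2 mg/L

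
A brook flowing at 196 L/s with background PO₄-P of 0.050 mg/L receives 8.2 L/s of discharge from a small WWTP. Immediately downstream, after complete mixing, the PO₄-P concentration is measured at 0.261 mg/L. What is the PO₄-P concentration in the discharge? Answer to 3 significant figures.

Mass balance: 196.0·0.05000 + 8.200·Cₑ = 204.2·0.2610
→ Cₑ = (204.2·0.2610 − 196.0·0.05000) / 8.200 = 5.304 mg/L.

5.30 mg/L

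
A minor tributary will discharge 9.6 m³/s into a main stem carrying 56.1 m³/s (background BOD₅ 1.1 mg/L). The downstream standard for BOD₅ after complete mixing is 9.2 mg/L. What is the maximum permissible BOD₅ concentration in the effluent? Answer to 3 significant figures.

At the limit, (Qr·Cr + Qe·Cₑ)/(Qr + Qe) = 9.2:
Cₑ = (65.70·9.2 − 56.10·1.100) / 9.600 = 56.53 mg/L.

56.5 mg/L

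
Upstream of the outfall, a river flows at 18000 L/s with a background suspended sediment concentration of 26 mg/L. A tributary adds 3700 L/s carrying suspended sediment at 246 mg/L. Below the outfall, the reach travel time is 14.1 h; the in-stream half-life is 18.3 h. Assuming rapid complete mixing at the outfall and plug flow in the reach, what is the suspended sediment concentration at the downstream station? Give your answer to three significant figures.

Flow-weighted average: C = (18000·26.00 + 3700·246.0) / 21700 = 1378000/21700 = 63.51 mg/L.
Half-life 18.3 h → k = ln 2 / 18.3 = 0.03788 h⁻¹ = 0.9090 d⁻¹.
After decay, C = 63.51 × e^(−kt) = 63.51 × 0.5862 = 37.23 mg/L.

37.2 mg/L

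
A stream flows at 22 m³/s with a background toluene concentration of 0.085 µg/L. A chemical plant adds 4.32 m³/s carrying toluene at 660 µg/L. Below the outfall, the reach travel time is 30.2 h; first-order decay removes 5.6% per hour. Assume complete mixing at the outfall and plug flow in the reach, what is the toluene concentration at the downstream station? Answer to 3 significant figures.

19.0 µg/L

Mixed concentration C = ΣQC/ΣQ = (22.00·0.08500 + 4.320·660.0) / 26.32 = 2853/26.32 = 108.4 µg/L.
5.6%/h lost → k = −ln(1 − 0.056) = 0.05763 h⁻¹.
Applying C = C₀e^(−kt): 108.4 × 0.1755 = 19.02 µg/L.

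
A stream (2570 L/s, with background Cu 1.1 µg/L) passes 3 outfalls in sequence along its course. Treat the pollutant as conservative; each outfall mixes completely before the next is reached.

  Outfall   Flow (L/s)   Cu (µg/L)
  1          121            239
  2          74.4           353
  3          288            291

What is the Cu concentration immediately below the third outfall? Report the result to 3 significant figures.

Outfall 1: combined Q = 2691 L/s; C = (2570·1.100 + 121.0·239.0)/2691 = 11.80 µg/L.
Outfall 2: combined Q = 2765 L/s; C = (2691·11.80 + 74.40·353.0)/2765 = 20.98 µg/L.
Outfall 3: combined Q = 3053 L/s; C = (2765·20.98 + 288.0·291.0)/3053 = 46.45 µg/L.

46.4 µg/L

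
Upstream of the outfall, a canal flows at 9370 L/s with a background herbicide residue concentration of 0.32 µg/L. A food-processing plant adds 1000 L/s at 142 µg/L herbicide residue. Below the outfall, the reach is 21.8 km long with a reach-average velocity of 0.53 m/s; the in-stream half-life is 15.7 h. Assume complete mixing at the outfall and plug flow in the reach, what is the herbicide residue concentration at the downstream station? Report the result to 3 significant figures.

Conservation of mass: C = (9370·0.3200 + 1000·142.0) / 10370 = 145000/10370 = 13.98 µg/L.
Travel time t = 21.8·1000 / 0.53 = 41130 s = 11.43 h.
Half-life 15.7 h → k = ln 2 / 15.7 = 0.04415 h⁻¹ = 1.060 d⁻¹.
Decay over the reach: 13.98·exp(−kt) = 13.98·0.6038 = 8.443 µg/L.

8.44 µg/L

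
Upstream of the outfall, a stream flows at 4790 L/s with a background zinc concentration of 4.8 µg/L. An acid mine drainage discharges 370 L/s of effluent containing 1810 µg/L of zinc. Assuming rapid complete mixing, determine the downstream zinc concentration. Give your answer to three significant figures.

134 µg/L

After mixing, C = (4790·4.800 + 370.0·1810) / 5160 = 692700/5160 = 134.2 µg/L.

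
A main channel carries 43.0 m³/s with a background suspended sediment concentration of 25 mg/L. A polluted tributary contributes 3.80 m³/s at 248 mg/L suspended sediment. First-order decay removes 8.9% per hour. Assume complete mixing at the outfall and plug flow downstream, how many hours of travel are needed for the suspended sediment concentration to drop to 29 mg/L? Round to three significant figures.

Conservation of mass: C = (43.00·25.00 + 3.800·248.0) / 46.80 = 2017/46.80 = 43.11 mg/L.
8.9%/h lost → k = −ln(1 − 0.089) = 0.09321 h⁻¹.
43.11·exp(−k·t) = 29 → t = ln(43.11/29)/k = 15310 s = 4.253 h.

4.25 h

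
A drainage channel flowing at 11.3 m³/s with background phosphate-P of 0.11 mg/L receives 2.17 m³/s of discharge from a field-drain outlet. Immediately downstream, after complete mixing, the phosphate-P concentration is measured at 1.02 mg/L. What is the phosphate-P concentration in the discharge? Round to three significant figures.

Mass balance: 11.30·0.1100 + 2.170·Cₑ = 13.47·1.020
→ Cₑ = (13.47·1.020 − 11.30·0.1100) / 2.170 = 5.759 mg/L.

5.76 mg/L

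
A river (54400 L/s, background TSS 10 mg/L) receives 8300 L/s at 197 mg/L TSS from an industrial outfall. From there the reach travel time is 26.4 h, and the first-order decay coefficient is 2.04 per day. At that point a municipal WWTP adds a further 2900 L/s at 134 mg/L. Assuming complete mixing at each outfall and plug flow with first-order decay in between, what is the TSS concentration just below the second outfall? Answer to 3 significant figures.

Conservation of mass: C = (54400·10.00 + 8300·197.0) / 62700 = 2179000/62700 = 34.75 mg/L; combined flow 62700 L/s.
First-order decay: C = 34.75·exp(−k·t) = 34.75·0.1060 = 3.685 mg/L.
Second outfall: C = (62700·3.685 + 2900·134.0)/65600 = 9.446 mg/L.

9.45 mg/L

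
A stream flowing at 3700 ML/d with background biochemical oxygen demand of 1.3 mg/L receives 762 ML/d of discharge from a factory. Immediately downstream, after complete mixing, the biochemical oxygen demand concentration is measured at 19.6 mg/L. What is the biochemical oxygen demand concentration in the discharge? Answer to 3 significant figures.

108 mg/L

Mass balance: 3700·1.300 + 762.0·Cₑ = 4462·19.60
→ Cₑ = (4462·19.60 − 3700·1.300) / 762.0 = 108.5 mg/L.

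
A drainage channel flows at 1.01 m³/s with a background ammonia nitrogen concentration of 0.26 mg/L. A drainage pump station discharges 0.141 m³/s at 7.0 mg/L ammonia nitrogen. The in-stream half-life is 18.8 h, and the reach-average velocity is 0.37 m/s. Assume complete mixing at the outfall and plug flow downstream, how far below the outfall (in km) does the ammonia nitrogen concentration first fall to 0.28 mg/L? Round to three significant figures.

Mixed concentration C = ΣQC/ΣQ = (1.010·0.2600 + 0.1410·7.000) / 1.151 = 1.250/1.151 = 1.086 mg/L.
Half-life 18.8 h → k = ln 2 / 18.8 = 0.03687 h⁻¹ = 0.8849 d⁻¹.
Set 1.086·exp(−k·t) = 0.28 → t = ln(1.086/0.28)/k = 132300 s = 36.76 h.
Distance = v·t = 0.37·132300 = 48960 m = 48.96 km.

49.0 km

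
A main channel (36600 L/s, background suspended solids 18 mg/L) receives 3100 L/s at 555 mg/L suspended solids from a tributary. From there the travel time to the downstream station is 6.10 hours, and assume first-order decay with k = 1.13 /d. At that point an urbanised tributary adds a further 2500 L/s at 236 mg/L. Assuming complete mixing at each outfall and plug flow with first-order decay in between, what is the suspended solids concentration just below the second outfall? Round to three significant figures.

Flow-weighted average: C = (36600·18.00 + 3100·555.0) / 39700 = 2379000/39700 = 59.93 mg/L; combined flow 39700 L/s.
Decay over the reach: 59.93·exp(−kt) = 59.93·0.7504 = 44.97 mg/L.
At the second outfall, C = (39700·44.97 + 2500·236.0) / (39700 + 2500) = 56.29 mg/L.

56.3 mg/L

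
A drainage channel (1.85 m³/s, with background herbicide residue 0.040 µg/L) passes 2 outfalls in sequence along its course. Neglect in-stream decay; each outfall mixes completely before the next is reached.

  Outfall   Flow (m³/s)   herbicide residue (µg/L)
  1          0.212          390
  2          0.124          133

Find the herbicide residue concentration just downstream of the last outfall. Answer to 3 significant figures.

45.4 µg/L

After outfall 1: Q = 1.850 + 0.2120 = 2.062 m³/s; C = (1.850·0.04000 + 0.2120·390.0)/2.062 = 40.13 µg/L.
After outfall 2: Q = 2.062 + 0.1240 = 2.186 m³/s; C = (2.062·40.13 + 0.1240·133.0)/2.186 = 45.40 µg/L.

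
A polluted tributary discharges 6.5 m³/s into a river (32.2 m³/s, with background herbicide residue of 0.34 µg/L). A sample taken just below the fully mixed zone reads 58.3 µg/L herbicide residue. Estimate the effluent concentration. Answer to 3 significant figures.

Mass balance: 32.20·0.3400 + 6.500·Cₑ = 38.70·58.30
→ Cₑ = (38.70·58.30 − 32.20·0.3400) / 6.500 = 345.4 µg/L.

345 µg/L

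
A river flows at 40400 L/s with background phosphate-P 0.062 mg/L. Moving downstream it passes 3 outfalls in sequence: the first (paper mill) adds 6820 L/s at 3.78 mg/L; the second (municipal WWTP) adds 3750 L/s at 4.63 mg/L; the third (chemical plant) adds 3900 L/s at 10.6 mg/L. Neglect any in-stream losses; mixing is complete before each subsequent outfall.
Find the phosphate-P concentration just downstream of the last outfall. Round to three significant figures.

1.59 mg/L

After outfall 1: Q = 40400 + 6820 = 47220 L/s; C = (40400·0.06200 + 6820·3.780)/47220 = 0.5990 mg/L.
After outfall 2: Q = 47220 + 3750 = 50970 L/s; C = (47220·0.5990 + 3750·4.630)/50970 = 0.8956 mg/L.
After outfall 3: Q = 50970 + 3900 = 54870 L/s; C = (50970·0.8956 + 3900·10.60)/54870 = 1.585 mg/L.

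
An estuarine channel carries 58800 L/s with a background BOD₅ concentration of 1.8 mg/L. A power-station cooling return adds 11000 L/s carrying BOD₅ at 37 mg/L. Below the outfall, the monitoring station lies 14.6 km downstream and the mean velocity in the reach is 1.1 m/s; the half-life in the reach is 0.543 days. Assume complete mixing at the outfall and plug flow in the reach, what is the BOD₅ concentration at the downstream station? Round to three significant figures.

6.04 mg/L

Flow-weighted average: C = (58800·1.800 + 11000·37.00) / 69800 = 512800/69800 = 7.347 mg/L.
Travel time t = 14.6·1000 / 1.1 = 13270 s = 3.687 h.
Half-life 0.543 d → k = ln 2 / 0.543 = 1.277 d⁻¹.
Applying C = C₀e^(−kt): 7.347 × 0.8219 = 6.039 mg/L.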